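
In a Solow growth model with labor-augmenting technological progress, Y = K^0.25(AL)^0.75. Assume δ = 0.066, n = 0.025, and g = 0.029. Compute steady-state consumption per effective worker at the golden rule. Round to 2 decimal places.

n + g + δ = 0.025 + 0.029 + 0.066 = 0.12.
Setting f'(k) = n+g+δ gives 0.25·k^(0.25−1) = 0.12, hence k_gold = (0.25/0.12)^(1/0.75) ≈ 2.6608.
y_gold = 2.6608^0.25 ≈ 1.2772.
c_gold = y_gold − (n+g+δ)·k_gold = 1.2772 − 0.12·2.6608 ≈ 0.9579.

c_gold ≈ 0.96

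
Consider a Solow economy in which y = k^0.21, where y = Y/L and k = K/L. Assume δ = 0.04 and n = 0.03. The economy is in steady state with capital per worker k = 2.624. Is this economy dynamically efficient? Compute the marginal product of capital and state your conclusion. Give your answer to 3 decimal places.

dynamically efficient; MPK ≈ 0.098

n + δ = 0.03 + 0.04 = 0.07.
MPK = 0.21·k^(0.21−1) = 0.21·2.624^(-0.79) ≈ 0.0980.
MPK > 0.07, so the economy is dynamically efficient (under-saving).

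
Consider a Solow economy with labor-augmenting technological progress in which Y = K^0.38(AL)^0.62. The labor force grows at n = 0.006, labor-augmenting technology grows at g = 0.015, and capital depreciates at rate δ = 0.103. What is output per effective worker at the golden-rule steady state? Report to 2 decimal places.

y_gold ≈ 1.99

Break-even investment rate: n + g + δ = 0.006 + 0.015 + 0.103 = 0.124.
Setting f'(k) = n+g+δ gives 0.38·k^(0.38−1) = 0.124, hence k_gold = (0.38/0.124)^(1/0.62) ≈ 6.0877.
Output: y_gold = k_gold^0.38 = 6.0877^0.38 ≈ 1.9865.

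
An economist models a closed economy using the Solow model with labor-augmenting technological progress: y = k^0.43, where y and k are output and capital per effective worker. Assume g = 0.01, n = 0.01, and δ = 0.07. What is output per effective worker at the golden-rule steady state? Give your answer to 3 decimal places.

Break-even investment rate: n + g + δ = 0.01 + 0.01 + 0.07 = 0.09.
Golden rule sets MPK = n+g+δ: 0.43·k^(0.43−1) = 0.09, so k_gold = (0.43/0.09)^(1/0.57) ≈ 15.5462.
Output: y_gold = k_gold^0.43 = 15.5462^0.43 ≈ 3.2539.

y_gold ≈ 3.254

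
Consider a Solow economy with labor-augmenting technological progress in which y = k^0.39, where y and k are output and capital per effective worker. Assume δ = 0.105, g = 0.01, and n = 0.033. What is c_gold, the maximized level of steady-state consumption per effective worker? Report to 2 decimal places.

The effective depreciation rate is n + g + δ = 0.033 + 0.01 + 0.105 = 0.148.
Maximizing c = f(k) − (n+g+δ)·k gives f'(k) = n+g+δ, i.e. 0.39·k^(0.39−1) = 0.148, so k_gold = (0.39/0.148)^(1/0.61) ≈ 4.8960.
y_gold = 4.8960^0.39 ≈ 1.8580.
c_gold = y_gold − (n+g+δ)·k_gold = 1.8580 − 0.148·4.8960 ≈ 1.1334.

c_gold ≈ 1.13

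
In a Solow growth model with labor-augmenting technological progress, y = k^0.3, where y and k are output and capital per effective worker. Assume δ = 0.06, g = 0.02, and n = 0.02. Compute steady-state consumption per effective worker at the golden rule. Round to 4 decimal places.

c_gold ≈ 1.1209

Capital per effective worker breaks even when investment replaces (n + g + δ)·k; here n + g + δ = 0.1.
Golden rule sets MPK = n+g+δ: 0.3·k^(0.3−1) = 0.1, so k_gold = (0.3/0.1)^(1/0.7) ≈ 4.8040.
y_gold = 4.8040^0.3 ≈ 1.6013.
c_gold = y_gold − (n+g+δ)·k_gold = 1.6013 − 0.1·4.8040 ≈ 1.1209.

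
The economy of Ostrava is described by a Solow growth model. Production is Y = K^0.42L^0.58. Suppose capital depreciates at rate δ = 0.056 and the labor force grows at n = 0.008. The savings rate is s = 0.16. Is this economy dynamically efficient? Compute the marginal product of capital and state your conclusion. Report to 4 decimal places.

dynamically efficient; MPK ≈ 0.1680

The effective depreciation rate is n + δ = 0.008 + 0.056 = 0.064.
Steady-state k*: s·k^0.42 = 0.064·k gives k* = (0.16/0.064)^(1/0.58) ≈ 4.8540.
MPK = 0.42·4.8540^(-0.58) ≈ 0.1680.
MPK > n+δ = 0.064, so the economy is dynamically efficient (under-saving).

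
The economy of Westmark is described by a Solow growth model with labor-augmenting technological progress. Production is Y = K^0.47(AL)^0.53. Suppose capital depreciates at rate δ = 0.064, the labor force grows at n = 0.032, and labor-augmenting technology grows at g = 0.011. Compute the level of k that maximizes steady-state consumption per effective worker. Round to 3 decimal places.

k_gold ≈ 16.318

n + g + δ = 0.032 + 0.011 + 0.064 = 0.107.
Golden rule sets MPK = n+g+δ: 0.47·k^(0.47−1) = 0.107, so k_gold = (0.47/0.107)^(1/0.53) ≈ 16.3180.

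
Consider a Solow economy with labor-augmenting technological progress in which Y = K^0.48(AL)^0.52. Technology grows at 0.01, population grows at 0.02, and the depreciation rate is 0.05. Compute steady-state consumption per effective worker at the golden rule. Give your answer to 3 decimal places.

n + g + δ = 0.02 + 0.01 + 0.05 = 0.08.
Setting f'(k) = n+g+δ gives 0.48·k^(0.48−1) = 0.08, hence k_gold = (0.48/0.08)^(1/0.52) ≈ 31.3650.
y_gold = 31.3650^0.48 ≈ 5.2275.
c_gold = y_gold − (n+g+δ)·k_gold = 5.2275 − 0.08·31.3650 ≈ 2.7183.

c_gold ≈ 2.718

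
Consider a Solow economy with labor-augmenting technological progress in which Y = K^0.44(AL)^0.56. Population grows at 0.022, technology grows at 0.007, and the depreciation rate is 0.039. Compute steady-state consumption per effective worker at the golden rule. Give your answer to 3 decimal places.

Break-even investment rate: n + g + δ = 0.022 + 0.007 + 0.039 = 0.068.
Setting f'(k) = n+g+δ gives 0.44·k^(0.44−1) = 0.068, hence k_gold = (0.44/0.068)^(1/0.56) ≈ 28.0617.
y_gold = 28.0617^0.44 ≈ 4.3368.
c_gold = y_gold − (n+g+δ)·k_gold = 4.3368 − 0.068·28.0617 ≈ 2.4286.

c_gold ≈ 2.429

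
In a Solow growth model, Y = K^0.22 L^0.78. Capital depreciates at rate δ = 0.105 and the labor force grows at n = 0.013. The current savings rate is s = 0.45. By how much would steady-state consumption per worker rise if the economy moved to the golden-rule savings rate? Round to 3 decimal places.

Δc ≈ 0.128

n + δ = 0.013 + 0.105 = 0.118.
Current steady state (s = 0.45): k* = (0.45/0.118)^(1/0.78) ≈ 5.5628, y* = 5.5628^0.22 ≈ 1.4587, c* = (1−0.45)·1.4587 ≈ 0.8023.
Setting f'(k) = n+δ gives 0.22·k^(0.22−1) = 0.118, hence k_gold = (0.22/0.118)^(1/0.78) ≈ 2.2225.
y_gold = 2.2225^0.22 ≈ 1.1921, c_gold = y_gold − 0.118·k_gold ≈ 0.9298.
Gain: Δc = 0.9298 − 0.8023 ≈ 0.1275.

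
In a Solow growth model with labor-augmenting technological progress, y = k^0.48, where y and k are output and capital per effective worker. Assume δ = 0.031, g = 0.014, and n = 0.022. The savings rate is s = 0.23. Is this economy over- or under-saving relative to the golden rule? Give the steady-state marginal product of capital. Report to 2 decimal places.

under-saving; MPK ≈ 0.14

n + g + δ = 0.022 + 0.014 + 0.031 = 0.067.
Steady-state k*: s·k^0.48 = 0.067·k gives k* = (0.23/0.067)^(1/0.52) ≈ 10.7177.
MPK = 0.48·10.7177^(-0.52) ≈ 0.1398.
MPK > n+g+δ = 0.067, so the economy is dynamically efficient (under-saving).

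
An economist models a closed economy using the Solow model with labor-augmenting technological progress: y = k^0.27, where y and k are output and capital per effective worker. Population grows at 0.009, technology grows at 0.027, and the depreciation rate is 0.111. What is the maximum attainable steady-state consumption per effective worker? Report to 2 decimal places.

c_gold ≈ 0.91

Break-even investment rate: n + g + δ = 0.009 + 0.027 + 0.111 = 0.147.
At the golden rule the marginal product of capital equals n+g+δ: 0.27·k^(0.27−1) = 0.147. Solving, k_gold = (0.27/0.147)^(1/0.73) ≈ 2.2999.
y_gold = 2.2999^0.27 ≈ 1.2522.
c_gold = y_gold − (n+g+δ)·k_gold = 1.2522 − 0.147·2.2999 ≈ 0.9141.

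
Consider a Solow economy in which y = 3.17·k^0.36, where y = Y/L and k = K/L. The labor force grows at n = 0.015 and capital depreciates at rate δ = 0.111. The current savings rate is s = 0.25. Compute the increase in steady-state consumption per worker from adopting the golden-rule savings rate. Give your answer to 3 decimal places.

Break-even investment rate: n + δ = 0.015 + 0.111 = 0.126.
Current steady state (s = 0.25): k* = (0.25·3.17/0.126)^(1/0.64) ≈ 17.6953, y* = 3.17·17.6953^0.36 ≈ 8.9184, c* = (1−0.25)·8.9184 ≈ 6.6888.
At the golden rule the marginal product of capital equals n+δ: 0.36·3.17·k^(0.36−1) = 0.126. Solving, k_gold = (0.36·3.17/0.126)^(1/0.64) ≈ 31.2823.
y_gold = 3.17·31.2823^0.36 ≈ 10.9488, c_gold = y_gold − 0.126·k_gold ≈ 7.0072.
Gain: Δc = 7.0072 − 6.6888 ≈ 0.3184.

Δc ≈ 0.318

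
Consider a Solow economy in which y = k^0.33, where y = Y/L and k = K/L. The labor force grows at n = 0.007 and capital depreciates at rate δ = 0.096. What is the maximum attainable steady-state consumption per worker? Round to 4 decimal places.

c_gold ≈ 1.1889

Capital per worker breaks even when investment replaces (n + δ)·k; here n + δ = 0.103.
Setting f'(k) = n+δ gives 0.33·k^(0.33−1) = 0.103, hence k_gold = (0.33/0.103)^(1/0.67) ≈ 5.6851.
y_gold = 5.6851^0.33 ≈ 1.7745.
c_gold = y_gold − (n+δ)·k_gold = 1.7745 − 0.103·5.6851 ≈ 1.1889.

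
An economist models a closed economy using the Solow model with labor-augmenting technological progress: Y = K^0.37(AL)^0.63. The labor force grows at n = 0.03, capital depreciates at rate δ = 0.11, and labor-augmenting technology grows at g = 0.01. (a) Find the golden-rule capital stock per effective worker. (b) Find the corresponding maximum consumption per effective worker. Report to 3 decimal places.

n + g + δ = 0.03 + 0.01 + 0.11 = 0.15.
Setting f'(k) = n+g+δ gives 0.37·k^(0.37−1) = 0.15, hence k_gold = (0.37/0.15)^(1/0.63) ≈ 4.1918.
y_gold = 4.1918^0.37 ≈ 1.6994; c_gold = y_gold − 0.15·k_gold ≈ 1.0706.

(a) k_gold ≈ 4.192; (b) c_gold ≈ 1.071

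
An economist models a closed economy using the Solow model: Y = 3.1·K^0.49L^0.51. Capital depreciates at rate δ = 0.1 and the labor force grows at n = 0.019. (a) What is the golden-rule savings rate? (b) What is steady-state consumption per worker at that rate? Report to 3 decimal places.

The effective depreciation rate is n + δ = 0.019 + 0.1 = 0.119.
For Cobb-Douglas, s_gold equals capital's share: s_gold = 0.49.
Maximizing c = f(k) − (n+δ)·k gives f'(k) = n+δ, i.e. 0.49·3.1·k^(0.49−1) = 0.119, so k_gold = (0.49·3.1/0.119)^(1/0.51) ≈ 147.4513.
y_gold = 3.1·147.4513^0.49 ≈ 35.8096; c_gold = (1−0.49)·y_gold ≈ 18.2629.

(a) s_gold = 0.490; (b) c_gold ≈ 18.263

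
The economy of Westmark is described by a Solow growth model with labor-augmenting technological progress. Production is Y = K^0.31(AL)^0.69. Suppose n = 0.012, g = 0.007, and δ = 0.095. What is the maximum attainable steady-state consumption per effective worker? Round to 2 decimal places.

Capital per effective worker breaks even when investment replaces (n + g + δ)·k; here n + g + δ = 0.114.
Golden rule sets MPK = n+g+δ: 0.31·k^(0.31−1) = 0.114, so k_gold = (0.31/0.114)^(1/0.69) ≈ 4.2623.
y_gold = 4.2623^0.31 ≈ 1.5674.
c_gold = y_gold − (n+g+δ)·k_gold = 1.5674 − 0.114·4.2623 ≈ 1.0815.

c_gold ≈ 1.08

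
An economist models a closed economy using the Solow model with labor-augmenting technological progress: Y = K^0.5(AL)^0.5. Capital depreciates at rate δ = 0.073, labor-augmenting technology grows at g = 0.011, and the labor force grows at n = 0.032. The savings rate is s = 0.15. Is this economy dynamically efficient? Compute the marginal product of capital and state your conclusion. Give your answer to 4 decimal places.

dynamically efficient; MPK ≈ 0.3867

n + g + δ = 0.032 + 0.011 + 0.073 = 0.116.
Steady-state k*: s·k^0.5 = 0.116·k gives k* = (0.15/0.116)^(1/0.5) ≈ 1.6721.
MPK = 0.5·1.6721^(-0.5) ≈ 0.3867.
MPK > n+g+δ = 0.116, so the economy is dynamically efficient (under-saving).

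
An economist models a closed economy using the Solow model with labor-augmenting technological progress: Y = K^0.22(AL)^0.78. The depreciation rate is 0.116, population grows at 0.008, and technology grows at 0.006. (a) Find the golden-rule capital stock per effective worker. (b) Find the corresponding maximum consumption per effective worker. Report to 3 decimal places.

The effective depreciation rate is n + g + δ = 0.008 + 0.006 + 0.116 = 0.13.
Golden rule sets MPK = n+g+δ: 0.22·k^(0.22−1) = 0.13, so k_gold = (0.22/0.13)^(1/0.78) ≈ 1.9630.
y_gold = 1.9630^0.22 ≈ 1.1600; c_gold = y_gold − 0.13·k_gold ≈ 0.9048.

(a) k_gold ≈ 1.963; (b) c_gold ≈ 0.905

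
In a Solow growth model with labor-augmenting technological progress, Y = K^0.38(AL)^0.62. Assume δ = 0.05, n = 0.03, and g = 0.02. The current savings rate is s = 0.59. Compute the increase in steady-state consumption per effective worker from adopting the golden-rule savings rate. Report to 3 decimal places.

Δc ≈ 0.188

Break-even investment rate: n + g + δ = 0.03 + 0.02 + 0.05 = 0.1.
Current steady state (s = 0.59): k* = (0.59/0.1)^(1/0.62) ≈ 17.5109, y* = 17.5109^0.38 ≈ 2.9680, c* = (1−0.59)·2.9680 ≈ 1.2169.
At the golden rule the marginal product of capital equals n+g+δ: 0.38·k^(0.38−1) = 0.1. Solving, k_gold = (0.38/0.1)^(1/0.62) ≈ 8.6126.
y_gold = 8.6126^0.38 ≈ 2.2665, c_gold = y_gold − 0.1·k_gold ≈ 1.4052.
Gain: Δc = 1.4052 − 1.2169 ≈ 0.1884.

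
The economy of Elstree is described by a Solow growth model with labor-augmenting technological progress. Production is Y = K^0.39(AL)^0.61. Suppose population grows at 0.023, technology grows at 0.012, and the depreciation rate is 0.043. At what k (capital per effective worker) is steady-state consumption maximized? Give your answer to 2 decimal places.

Capital per effective worker breaks even when investment replaces (n + g + δ)·k; here n + g + δ = 0.078.
At the golden rule the marginal product of capital equals n+g+δ: 0.39·k^(0.39−1) = 0.078. Solving, k_gold = (0.39/0.078)^(1/0.61) ≈ 13.9911.

k_gold ≈ 13.99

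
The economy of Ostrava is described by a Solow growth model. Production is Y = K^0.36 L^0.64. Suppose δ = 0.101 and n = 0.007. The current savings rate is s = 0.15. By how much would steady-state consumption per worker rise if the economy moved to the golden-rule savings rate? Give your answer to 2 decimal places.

Break-even investment rate: n + δ = 0.007 + 0.101 = 0.108.
Current steady state (s = 0.15): k* = (0.15/0.108)^(1/0.64) ≈ 1.6708, y* = 1.6708^0.36 ≈ 1.2030, c* = (1−0.15)·1.2030 ≈ 1.0225.
Setting f'(k) = n+δ gives 0.36·k^(0.36−1) = 0.108, hence k_gold = (0.36/0.108)^(1/0.64) ≈ 6.5614.
y_gold = 6.5614^0.36 ≈ 1.9684, c_gold = y_gold − 0.108·k_gold ≈ 1.2598.
Gain: Δc = 1.2598 − 1.0225 ≈ 0.2373.

Δc ≈ 0.24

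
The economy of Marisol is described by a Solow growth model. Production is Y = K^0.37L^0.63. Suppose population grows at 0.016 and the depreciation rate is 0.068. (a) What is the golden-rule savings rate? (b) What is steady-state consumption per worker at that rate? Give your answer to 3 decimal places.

(a) s_gold = 0.370; (b) c_gold ≈ 1.505

Capital per worker breaks even when investment replaces (n + δ)·k; here n + δ = 0.084.
For Cobb-Douglas, s_gold equals capital's share: s_gold = 0.37.
Setting f'(k) = n+δ gives 0.37·k^(0.37−1) = 0.084, hence k_gold = (0.37/0.084)^(1/0.63) ≈ 10.5220.
y_gold = 10.5220^0.37 ≈ 2.3888; c_gold = (1−0.37)·y_gold ≈ 1.5049.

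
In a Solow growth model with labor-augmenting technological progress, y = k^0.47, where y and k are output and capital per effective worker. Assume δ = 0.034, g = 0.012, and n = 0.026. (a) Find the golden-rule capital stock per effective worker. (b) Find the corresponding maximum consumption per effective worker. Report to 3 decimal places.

(a) k_gold ≈ 34.458; (b) c_gold ≈ 2.798

n + g + δ = 0.026 + 0.012 + 0.034 = 0.072.
Setting f'(k) = n+g+δ gives 0.47·k^(0.47−1) = 0.072, hence k_gold = (0.47/0.072)^(1/0.53) ≈ 34.4582.
y_gold = 34.4582^0.47 ≈ 5.2787; c_gold = y_gold − 0.072·k_gold ≈ 2.7977.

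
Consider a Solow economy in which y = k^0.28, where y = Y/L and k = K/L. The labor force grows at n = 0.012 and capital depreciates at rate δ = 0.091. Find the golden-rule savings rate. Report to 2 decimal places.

Capital per worker breaks even when investment replaces (n + δ)·k; here n + δ = 0.103.
At the golden rule MPK = n+δ, and in any Cobb-Douglas steady state s = (n+δ)·k/y = MPK·k/y = capital's share 0.28.

s_gold = 0.28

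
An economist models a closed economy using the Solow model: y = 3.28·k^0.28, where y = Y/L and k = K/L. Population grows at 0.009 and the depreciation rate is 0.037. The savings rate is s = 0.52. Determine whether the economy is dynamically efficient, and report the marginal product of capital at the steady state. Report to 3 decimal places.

n + δ = 0.009 + 0.037 = 0.046.
Steady-state k*: s·A·k^0.28 = 0.046·k gives k* = (0.52·3.28/0.046)^(1/0.72) ≈ 151.1237.
MPK = 0.28·3.28·151.1237^(-0.72) ≈ 0.0248.
MPK < n+δ = 0.046, so the economy is dynamically inefficient (over-saving).

dynamically inefficient; MPK ≈ 0.025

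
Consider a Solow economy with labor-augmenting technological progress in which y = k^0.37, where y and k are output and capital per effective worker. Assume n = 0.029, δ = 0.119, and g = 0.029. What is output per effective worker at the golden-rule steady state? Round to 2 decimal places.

Break-even investment rate: n + g + δ = 0.029 + 0.029 + 0.119 = 0.177.
Maximizing c = f(k) − (n+g+δ)·k gives f'(k) = n+g+δ, i.e. 0.37·k^(0.37−1) = 0.177, so k_gold = (0.37/0.177)^(1/0.63) ≈ 3.2233.
Output: y_gold = k_gold^0.37 = 3.2233^0.37 ≈ 1.5420.

y_gold ≈ 1.54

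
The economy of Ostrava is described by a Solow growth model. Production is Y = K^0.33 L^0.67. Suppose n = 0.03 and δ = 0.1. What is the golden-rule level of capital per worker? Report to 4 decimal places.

k_gold ≈ 4.0164

Break-even investment rate: n + δ = 0.03 + 0.1 = 0.13.
At the golden rule the marginal product of capital equals n+δ: 0.33·k^(0.33−1) = 0.13. Solving, k_gold = (0.33/0.13)^(1/0.67) ≈ 4.0164.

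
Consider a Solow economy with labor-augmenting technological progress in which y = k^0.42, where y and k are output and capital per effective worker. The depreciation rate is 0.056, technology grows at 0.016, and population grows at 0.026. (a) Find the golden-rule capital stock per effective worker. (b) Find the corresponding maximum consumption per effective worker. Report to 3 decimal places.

(a) k_gold ≈ 12.294; (b) c_gold ≈ 1.664

Break-even investment rate: n + g + δ = 0.026 + 0.016 + 0.056 = 0.098.
Maximizing c = f(k) − (n+g+δ)·k gives f'(k) = n+g+δ, i.e. 0.42·k^(0.42−1) = 0.098, so k_gold = (0.42/0.098)^(1/0.58) ≈ 12.2941.
y_gold = 12.2941^0.42 ≈ 2.8686; c_gold = y_gold − 0.098·k_gold ≈ 1.6638.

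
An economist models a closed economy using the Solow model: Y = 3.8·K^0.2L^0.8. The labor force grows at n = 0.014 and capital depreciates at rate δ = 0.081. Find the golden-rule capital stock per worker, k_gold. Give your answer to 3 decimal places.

k_gold ≈ 13.454

n + δ = 0.014 + 0.081 = 0.095.
Setting f'(k) = n+δ gives 0.2·3.8·k^(0.2−1) = 0.095, hence k_gold = (0.2·3.8/0.095)^(1/0.8) ≈ 13.4543.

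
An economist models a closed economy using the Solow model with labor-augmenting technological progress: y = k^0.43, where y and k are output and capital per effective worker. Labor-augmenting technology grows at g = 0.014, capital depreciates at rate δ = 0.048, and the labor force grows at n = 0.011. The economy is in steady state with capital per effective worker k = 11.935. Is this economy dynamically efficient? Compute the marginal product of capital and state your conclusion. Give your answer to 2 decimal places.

Capital per effective worker breaks even when investment replaces (n + g + δ)·k; here n + g + δ = 0.073.
MPK = 0.43·k^(0.43−1) = 0.43·11.935^(-0.57) ≈ 0.1046.
MPK > 0.073, so the economy is dynamically efficient (under-saving).

dynamically efficient; MPK ≈ 0.10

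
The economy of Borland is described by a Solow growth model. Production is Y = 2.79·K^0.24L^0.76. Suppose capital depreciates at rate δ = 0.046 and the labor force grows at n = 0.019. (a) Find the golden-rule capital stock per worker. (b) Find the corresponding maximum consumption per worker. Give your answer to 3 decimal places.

The effective depreciation rate is n + δ = 0.019 + 0.046 = 0.065.
Maximizing c = f(k) − (n+δ)·k gives f'(k) = n+δ, i.e. 0.24·2.79·k^(0.24−1) = 0.065, so k_gold = (0.24·2.79/0.065)^(1/0.76) ≈ 21.5162.
y_gold = 2.79·21.5162^0.24 ≈ 5.8273; c_gold = y_gold − 0.065·k_gold ≈ 4.4288.

(a) k_gold ≈ 21.516; (b) c_gold ≈ 4.429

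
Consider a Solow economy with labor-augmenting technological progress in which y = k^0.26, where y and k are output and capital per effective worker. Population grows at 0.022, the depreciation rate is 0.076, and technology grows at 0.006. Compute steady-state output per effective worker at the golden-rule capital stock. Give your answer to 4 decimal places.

y_gold ≈ 1.3798

The effective depreciation rate is n + g + δ = 0.022 + 0.006 + 0.076 = 0.104.
Setting f'(k) = n+g+δ gives 0.26·k^(0.26−1) = 0.104, hence k_gold = (0.26/0.104)^(1/0.74) ≈ 3.4495.
Output: y_gold = k_gold^0.26 = 3.4495^0.26 ≈ 1.3798.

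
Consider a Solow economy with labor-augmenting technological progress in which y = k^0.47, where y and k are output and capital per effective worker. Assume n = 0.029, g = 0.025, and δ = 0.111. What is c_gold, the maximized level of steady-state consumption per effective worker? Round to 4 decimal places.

Break-even investment rate: n + g + δ = 0.029 + 0.025 + 0.111 = 0.165.
Maximizing c = f(k) − (n+g+δ)·k gives f'(k) = n+g+δ, i.e. 0.47·k^(0.47−1) = 0.165, so k_gold = (0.47/0.165)^(1/0.53) ≈ 7.2071.
y_gold = 7.2071^0.47 ≈ 2.5302.
c_gold = y_gold − (n+g+δ)·k_gold = 2.5302 − 0.165·7.2071 ≈ 1.3410.

c_gold ≈ 1.3410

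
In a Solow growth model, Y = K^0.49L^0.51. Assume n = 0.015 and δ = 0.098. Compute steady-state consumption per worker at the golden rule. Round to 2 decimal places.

The effective depreciation rate is n + δ = 0.015 + 0.098 = 0.113.
Golden rule sets MPK = n+δ: 0.49·k^(0.49−1) = 0.113, so k_gold = (0.49/0.113)^(1/0.51) ≈ 17.7521.
y_gold = 17.7521^0.49 ≈ 4.0939.
c_gold = y_gold − (n+δ)·k_gold = 4.0939 − 0.113·17.7521 ≈ 2.0879.

c_gold ≈ 2.09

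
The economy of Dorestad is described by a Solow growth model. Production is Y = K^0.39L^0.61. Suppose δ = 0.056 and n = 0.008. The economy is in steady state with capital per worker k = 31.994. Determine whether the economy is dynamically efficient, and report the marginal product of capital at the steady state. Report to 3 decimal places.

Break-even investment rate: n + δ = 0.008 + 0.056 = 0.064.
MPK = 0.39·k^(0.39−1) = 0.39·31.994^(-0.61) ≈ 0.0471.
MPK < 0.064, so the economy is dynamically inefficient (over-saving).

dynamically inefficient; MPK ≈ 0.047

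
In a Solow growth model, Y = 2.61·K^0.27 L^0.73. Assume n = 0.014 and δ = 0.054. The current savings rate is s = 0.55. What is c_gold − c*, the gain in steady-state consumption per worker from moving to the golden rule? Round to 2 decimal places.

Break-even investment rate: n + δ = 0.014 + 0.054 = 0.068.
Current steady state (s = 0.55): k* = (0.55·2.61/0.068)^(1/0.73) ≈ 65.2192, y* = 2.61·65.2192^0.27 ≈ 8.0635, c* = (1−0.55)·8.0635 ≈ 3.6286.
Golden rule sets MPK = n+δ: 0.27·2.61·k^(0.27−1) = 0.068, so k_gold = (0.27·2.61/0.068)^(1/0.73) ≈ 24.6087.
y_gold = 2.61·24.6087^0.27 ≈ 6.1978, c_gold = y_gold − 0.068·k_gold ≈ 4.5244.
Gain: Δc = 4.5244 − 3.6286 ≈ 0.8958.

Δc ≈ 0.90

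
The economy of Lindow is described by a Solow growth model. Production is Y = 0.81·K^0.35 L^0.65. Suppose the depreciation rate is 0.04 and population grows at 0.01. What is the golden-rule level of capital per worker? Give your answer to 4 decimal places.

Capital per worker breaks even when investment replaces (n + δ)·k; here n + δ = 0.05.
Setting f'(k) = n+δ gives 0.35·0.81·k^(0.35−1) = 0.05, hence k_gold = (0.35·0.81/0.05)^(1/0.65) ≈ 14.4331.

k_gold ≈ 14.4331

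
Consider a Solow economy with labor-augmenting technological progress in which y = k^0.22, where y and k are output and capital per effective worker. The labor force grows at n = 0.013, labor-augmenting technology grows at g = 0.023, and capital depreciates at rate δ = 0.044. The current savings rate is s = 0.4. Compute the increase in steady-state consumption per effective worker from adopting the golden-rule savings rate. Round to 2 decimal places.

Δc ≈ 0.09

n + g + δ = 0.013 + 0.023 + 0.044 = 0.08.
Current steady state (s = 0.4): k* = (0.4/0.08)^(1/0.78) ≈ 7.8725, y* = 7.8725^0.22 ≈ 1.5745, c* = (1−0.4)·1.5745 ≈ 0.9447.
Maximizing c = f(k) − (n+g+δ)·k gives f'(k) = n+g+δ, i.e. 0.22·k^(0.22−1) = 0.08, so k_gold = (0.22/0.08)^(1/0.78) ≈ 3.6580.
y_gold = 3.6580^0.22 ≈ 1.3302, c_gold = y_gold − 0.08·k_gold ≈ 1.0375.
Gain: Δc = 1.0375 − 0.9447 ≈ 0.0928.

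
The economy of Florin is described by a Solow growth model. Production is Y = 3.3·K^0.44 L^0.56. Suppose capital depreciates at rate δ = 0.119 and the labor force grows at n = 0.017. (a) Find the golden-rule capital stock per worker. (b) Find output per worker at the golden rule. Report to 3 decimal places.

(a) k_gold ≈ 68.624; (b) y_gold ≈ 21.211

The effective depreciation rate is n + δ = 0.017 + 0.119 = 0.136.
Golden rule sets MPK = n+δ: 0.44·3.3·k^(0.44−1) = 0.136, so k_gold = (0.44·3.3/0.136)^(1/0.56) ≈ 68.6243.
y_gold = 3.3·68.6243^0.44 ≈ 21.2112.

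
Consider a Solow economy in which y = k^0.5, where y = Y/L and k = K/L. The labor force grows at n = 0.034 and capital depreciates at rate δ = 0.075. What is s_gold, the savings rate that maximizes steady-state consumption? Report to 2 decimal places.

s_gold = 0.50

n + δ = 0.034 + 0.075 = 0.109.
At the golden rule MPK = n+δ, and in any Cobb-Douglas steady state s = (n+δ)·k/y = MPK·k/y = capital's share 0.5.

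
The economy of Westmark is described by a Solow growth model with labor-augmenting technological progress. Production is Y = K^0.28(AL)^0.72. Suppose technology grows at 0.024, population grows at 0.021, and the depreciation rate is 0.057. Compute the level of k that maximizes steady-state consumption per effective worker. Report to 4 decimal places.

k_gold ≈ 4.0654

Capital per effective worker breaks even when investment replaces (n + g + δ)·k; here n + g + δ = 0.102.
At the golden rule the marginal product of capital equals n+g+δ: 0.28·k^(0.28−1) = 0.102. Solving, k_gold = (0.28/0.102)^(1/0.72) ≈ 4.0654.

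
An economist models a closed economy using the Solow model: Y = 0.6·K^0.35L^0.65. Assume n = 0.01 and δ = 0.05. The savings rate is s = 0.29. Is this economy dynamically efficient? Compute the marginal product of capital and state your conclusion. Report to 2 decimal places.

dynamically efficient; MPK ≈ 0.07

Capital per worker breaks even when investment replaces (n + δ)·k; here n + δ = 0.06.
Steady-state k*: s·A·k^0.35 = 0.06·k gives k* = (0.29·0.6/0.06)^(1/0.65) ≈ 5.1450.
MPK = 0.35·0.6·5.1450^(-0.65) ≈ 0.0724.
MPK > n+δ = 0.06, so the economy is dynamically efficient (under-saving).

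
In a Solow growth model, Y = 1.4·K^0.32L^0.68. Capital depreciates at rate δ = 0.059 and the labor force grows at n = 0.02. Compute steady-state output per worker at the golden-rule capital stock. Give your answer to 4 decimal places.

Capital per worker breaks even when investment replaces (n + δ)·k; here n + δ = 0.079.
Golden rule sets MPK = n+δ: 0.32·1.4·k^(0.32−1) = 0.079, so k_gold = (0.32·1.4/0.079)^(1/0.68) ≈ 12.8325.
Output: y_gold = 1.4·k_gold^0.32 = 1.4·12.8325^0.32 ≈ 3.1680.

y_gold ≈ 3.1680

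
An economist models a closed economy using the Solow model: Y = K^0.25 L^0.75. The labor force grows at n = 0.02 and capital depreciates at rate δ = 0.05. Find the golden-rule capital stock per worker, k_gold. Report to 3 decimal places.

k_gold ≈ 5.459

Break-even investment rate: n + δ = 0.02 + 0.05 = 0.07.
At the golden rule the marginal product of capital equals n+δ: 0.25·k^(0.25−1) = 0.07. Solving, k_gold = (0.25/0.07)^(1/0.75) ≈ 5.4591.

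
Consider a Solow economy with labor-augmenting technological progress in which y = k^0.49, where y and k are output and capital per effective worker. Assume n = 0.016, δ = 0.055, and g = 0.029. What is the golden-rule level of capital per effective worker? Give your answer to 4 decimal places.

Capital per effective worker breaks even when investment replaces (n + g + δ)·k; here n + g + δ = 0.1.
Golden rule sets MPK = n+g+δ: 0.49·k^(0.49−1) = 0.1, so k_gold = (0.49/0.1)^(1/0.51) ≈ 22.5593.

k_gold ≈ 22.5593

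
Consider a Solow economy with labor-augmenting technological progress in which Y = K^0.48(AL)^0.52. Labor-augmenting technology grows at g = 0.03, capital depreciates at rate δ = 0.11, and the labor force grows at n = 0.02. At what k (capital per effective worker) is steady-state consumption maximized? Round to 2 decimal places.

Capital per effective worker breaks even when investment replaces (n + g + δ)·k; here n + g + δ = 0.16.
Golden rule sets MPK = n+g+δ: 0.48·k^(0.48−1) = 0.16, so k_gold = (0.48/0.16)^(1/0.52) ≈ 8.2707.

k_gold ≈ 8.27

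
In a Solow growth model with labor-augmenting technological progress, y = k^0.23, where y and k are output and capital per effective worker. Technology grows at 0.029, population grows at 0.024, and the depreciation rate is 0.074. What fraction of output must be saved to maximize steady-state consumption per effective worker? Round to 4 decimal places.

s_gold = 0.2300

n + g + δ = 0.024 + 0.029 + 0.074 = 0.127.
At the golden rule MPK = n+g+δ, and in any Cobb-Douglas steady state s = (n+g+δ)·k/y = MPK·k/y = capital's share 0.23.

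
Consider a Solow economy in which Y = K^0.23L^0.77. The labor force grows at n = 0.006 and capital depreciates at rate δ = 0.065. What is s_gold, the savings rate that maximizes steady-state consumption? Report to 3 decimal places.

Capital per worker breaks even when investment replaces (n + δ)·k; here n + δ = 0.071.
At the golden rule MPK = n+δ, and in any Cobb-Douglas steady state s = (n+δ)·k/y = MPK·k/y = capital's share 0.23.

s_gold = 0.230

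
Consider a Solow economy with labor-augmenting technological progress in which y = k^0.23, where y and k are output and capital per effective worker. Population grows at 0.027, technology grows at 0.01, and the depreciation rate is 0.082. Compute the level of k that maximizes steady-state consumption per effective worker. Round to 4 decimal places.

k_gold ≈ 2.3532

n + g + δ = 0.027 + 0.01 + 0.082 = 0.119.
Maximizing c = f(k) − (n+g+δ)·k gives f'(k) = n+g+δ, i.e. 0.23·k^(0.23−1) = 0.119, so k_gold = (0.23/0.119)^(1/0.77) ≈ 2.3532.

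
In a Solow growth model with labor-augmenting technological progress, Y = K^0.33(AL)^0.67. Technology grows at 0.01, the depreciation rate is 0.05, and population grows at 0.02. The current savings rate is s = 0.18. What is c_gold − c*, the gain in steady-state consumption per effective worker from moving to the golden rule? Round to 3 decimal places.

Break-even investment rate: n + g + δ = 0.02 + 0.01 + 0.05 = 0.08.
Current steady state (s = 0.18): k* = (0.18/0.08)^(1/0.67) ≈ 3.3546, y* = 3.3546^0.33 ≈ 1.4909, c* = (1−0.18)·1.4909 ≈ 1.2226.
At the golden rule the marginal product of capital equals n+g+δ: 0.33·k^(0.33−1) = 0.08. Solving, k_gold = (0.33/0.08)^(1/0.67) ≈ 8.2898.
y_gold = 8.2898^0.33 ≈ 2.0096, c_gold = y_gold − 0.08·k_gold ≈ 1.3465.
Gain: Δc = 1.3465 − 1.2226 ≈ 0.1239.

Δc ≈ 0.124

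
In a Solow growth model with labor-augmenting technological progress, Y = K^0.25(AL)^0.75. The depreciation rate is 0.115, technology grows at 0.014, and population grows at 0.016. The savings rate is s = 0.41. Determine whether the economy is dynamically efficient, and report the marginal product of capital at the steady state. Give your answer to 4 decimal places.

n + g + δ = 0.016 + 0.014 + 0.115 = 0.145.
Steady-state k*: s·k^0.25 = 0.145·k gives k* = (0.41/0.145)^(1/0.75) ≈ 3.9984.
MPK = 0.25·3.9984^(-0.75) ≈ 0.0884.
MPK < n+g+δ = 0.145, so the economy is dynamically inefficient (over-saving).

dynamically inefficient; MPK ≈ 0.0884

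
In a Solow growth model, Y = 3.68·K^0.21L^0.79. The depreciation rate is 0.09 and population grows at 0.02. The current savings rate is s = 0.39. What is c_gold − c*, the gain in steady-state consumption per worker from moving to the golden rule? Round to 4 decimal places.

The effective depreciation rate is n + δ = 0.02 + 0.09 = 0.11.
Current steady state (s = 0.39): k* = (0.39·3.68/0.11)^(1/0.79) ≈ 25.8256, y* = 3.68·25.8256^0.21 ≈ 7.2841, c* = (1−0.39)·7.2841 ≈ 4.4433.
Maximizing c = f(k) − (n+δ)·k gives f'(k) = n+δ, i.e. 0.21·3.68·k^(0.21−1) = 0.11, so k_gold = (0.21·3.68/0.11)^(1/0.79) ≈ 11.7961.
y_gold = 3.68·11.7961^0.21 ≈ 6.1789, c_gold = y_gold − 0.11·k_gold ≈ 4.8814.
Gain: Δc = 4.8814 − 4.4433 ≈ 0.4380.

Δc ≈ 0.4380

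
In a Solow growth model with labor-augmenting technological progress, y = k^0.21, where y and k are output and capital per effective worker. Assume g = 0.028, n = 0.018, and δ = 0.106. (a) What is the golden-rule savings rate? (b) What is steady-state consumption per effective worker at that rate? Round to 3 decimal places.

(a) s_gold = 0.210; (b) c_gold ≈ 0.861

The effective depreciation rate is n + g + δ = 0.018 + 0.028 + 0.106 = 0.152.
For Cobb-Douglas, s_gold equals capital's share: s_gold = 0.21.
Golden rule sets MPK = n+g+δ: 0.21·k^(0.21−1) = 0.152, so k_gold = (0.21/0.152)^(1/0.79) ≈ 1.5055.
y_gold = 1.5055^0.21 ≈ 1.0897; c_gold = (1−0.21)·y_gold ≈ 0.8609.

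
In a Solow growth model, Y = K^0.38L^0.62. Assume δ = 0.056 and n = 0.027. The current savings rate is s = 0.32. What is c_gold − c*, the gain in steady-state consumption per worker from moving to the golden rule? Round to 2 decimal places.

n + δ = 0.027 + 0.056 = 0.083.
Current steady state (s = 0.32): k* = (0.32/0.083)^(1/0.62) ≈ 8.8161, y* = 8.8161^0.38 ≈ 2.2867, c* = (1−0.32)·2.2867 ≈ 1.5549.
Maximizing c = f(k) − (n+δ)·k gives f'(k) = n+δ, i.e. 0.38·k^(0.38−1) = 0.083, so k_gold = (0.38/0.083)^(1/0.62) ≈ 11.6320.
y_gold = 11.6320^0.38 ≈ 2.5407, c_gold = y_gold − 0.083·k_gold ≈ 1.5752.
Gain: Δc = 1.5752 − 1.5549 ≈ 0.0203.

Δc ≈ 0.02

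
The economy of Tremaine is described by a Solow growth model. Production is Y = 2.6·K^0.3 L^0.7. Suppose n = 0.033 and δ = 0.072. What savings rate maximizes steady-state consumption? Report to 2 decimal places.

Capital per worker breaks even when investment replaces (n + δ)·k; here n + δ = 0.105.
At the golden rule MPK = n+δ, and in any Cobb-Douglas steady state s = (n+δ)·k/y = MPK·k/y = capital's share 0.3.

s_gold = 0.30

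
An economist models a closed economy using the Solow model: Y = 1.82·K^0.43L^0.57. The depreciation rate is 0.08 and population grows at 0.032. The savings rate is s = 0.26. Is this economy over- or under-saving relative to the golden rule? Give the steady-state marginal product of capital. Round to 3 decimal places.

n + δ = 0.032 + 0.08 = 0.112.
Steady-state k*: s·A·k^0.43 = 0.112·k gives k* = (0.26·1.82/0.112)^(1/0.57) ≈ 12.5297.
MPK = 0.43·1.82·12.5297^(-0.57) ≈ 0.1852.
MPK > n+δ = 0.112, so the economy is dynamically efficient (under-saving).

under-saving; MPK ≈ 0.185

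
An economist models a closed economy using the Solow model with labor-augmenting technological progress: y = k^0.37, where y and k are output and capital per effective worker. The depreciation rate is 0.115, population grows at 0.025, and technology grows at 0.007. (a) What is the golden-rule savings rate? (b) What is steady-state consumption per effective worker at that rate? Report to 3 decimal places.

(a) s_gold = 0.370; (b) c_gold ≈ 1.083

Break-even investment rate: n + g + δ = 0.025 + 0.007 + 0.115 = 0.147.
For Cobb-Douglas, s_gold equals capital's share: s_gold = 0.37.
Maximizing c = f(k) − (n+g+δ)·k gives f'(k) = n+g+δ, i.e. 0.37·k^(0.37−1) = 0.147, so k_gold = (0.37/0.147)^(1/0.63) ≈ 4.3284.
y_gold = 4.3284^0.37 ≈ 1.7196; c_gold = (1−0.37)·y_gold ≈ 1.0834.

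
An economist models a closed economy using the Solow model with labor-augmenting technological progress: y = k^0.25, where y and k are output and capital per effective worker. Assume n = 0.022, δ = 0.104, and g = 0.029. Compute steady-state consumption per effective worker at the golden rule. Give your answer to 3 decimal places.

c_gold ≈ 0.880

n + g + δ = 0.022 + 0.029 + 0.104 = 0.155.
Maximizing c = f(k) − (n+g+δ)·k gives f'(k) = n+g+δ, i.e. 0.25·k^(0.25−1) = 0.155, so k_gold = (0.25/0.155)^(1/0.75) ≈ 1.8915.
y_gold = 1.8915^0.25 ≈ 1.1727.
c_gold = y_gold − (n+g+δ)·k_gold = 1.1727 − 0.155·1.8915 ≈ 0.8796.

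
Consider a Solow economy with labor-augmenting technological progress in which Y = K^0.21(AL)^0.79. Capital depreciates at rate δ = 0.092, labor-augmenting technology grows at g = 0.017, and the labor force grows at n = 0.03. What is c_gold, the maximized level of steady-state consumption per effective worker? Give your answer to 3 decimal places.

c_gold ≈ 0.882

n + g + δ = 0.03 + 0.017 + 0.092 = 0.139.
Setting f'(k) = n+g+δ gives 0.21·k^(0.21−1) = 0.139, hence k_gold = (0.21/0.139)^(1/0.79) ≈ 1.6859.
y_gold = 1.6859^0.21 ≈ 1.1159.
c_gold = y_gold − (n+g+δ)·k_gold = 1.1159 − 0.139·1.6859 ≈ 0.8816.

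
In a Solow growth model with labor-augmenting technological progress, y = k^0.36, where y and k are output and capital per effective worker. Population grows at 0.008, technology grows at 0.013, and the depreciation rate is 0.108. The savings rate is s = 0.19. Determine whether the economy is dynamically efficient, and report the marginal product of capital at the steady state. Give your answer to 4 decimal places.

dynamically efficient; MPK ≈ 0.2444

Capital per effective worker breaks even when investment replaces (n + g + δ)·k; here n + g + δ = 0.129.
Steady-state k*: s·k^0.36 = 0.129·k gives k* = (0.19/0.129)^(1/0.64) ≈ 1.8313.
MPK = 0.36·1.8313^(-0.64) ≈ 0.2444.
MPK > n+g+δ = 0.129, so the economy is dynamically efficient (under-saving).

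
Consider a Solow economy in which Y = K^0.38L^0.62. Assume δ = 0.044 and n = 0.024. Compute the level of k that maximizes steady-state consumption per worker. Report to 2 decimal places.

k_gold ≈ 16.04

Capital per worker breaks even when investment replaces (n + δ)·k; here n + δ = 0.068.
At the golden rule the marginal product of capital equals n+δ: 0.38·k^(0.38−1) = 0.068. Solving, k_gold = (0.38/0.068)^(1/0.62) ≈ 16.0429.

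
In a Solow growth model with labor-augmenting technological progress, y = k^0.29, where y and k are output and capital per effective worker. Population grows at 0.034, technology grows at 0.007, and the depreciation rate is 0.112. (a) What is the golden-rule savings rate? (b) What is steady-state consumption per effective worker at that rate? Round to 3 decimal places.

(a) s_gold = 0.290; (b) c_gold ≈ 0.922

The effective depreciation rate is n + g + δ = 0.034 + 0.007 + 0.112 = 0.153.
For Cobb-Douglas, s_gold equals capital's share: s_gold = 0.29.
At the golden rule the marginal product of capital equals n+g+δ: 0.29·k^(0.29−1) = 0.153. Solving, k_gold = (0.29/0.153)^(1/0.71) ≈ 2.4611.
y_gold = 2.4611^0.29 ≈ 1.2985; c_gold = (1−0.29)·y_gold ≈ 0.9219.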